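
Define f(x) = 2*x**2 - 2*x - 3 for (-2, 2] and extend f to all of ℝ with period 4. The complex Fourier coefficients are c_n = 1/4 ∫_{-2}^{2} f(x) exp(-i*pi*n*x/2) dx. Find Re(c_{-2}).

Since f is real-valued, Re(c_{-2}) = 1/4 ∫_{-2}^{2} f(x) cos(-pi*x) dx = a_{2}/2.
Integrating by parts twice (tabular method), an antiderivative of (2*x**2 - 2*x - 3) cos(-pi*x) is 2*x**2*sin(pi*x)/pi - 2*x*sin(pi*x)/pi + 4*x*cos(pi*x)/pi**2 - 3*sin(pi*x)/pi - 4*sin(pi*x)/pi**3 - 2*cos(pi*x)/pi**2; evaluating from -2 to 2: ∫_{-2}^{2} (2*x**2 - 2*x - 3) cos(-pi*x) dx = (6/pi**2) - (-10/pi**2) = 16/pi**2.
Hence Re(c_{-2}) = (1/4)·(16/pi**2) = 4/pi**2.

4/pi**2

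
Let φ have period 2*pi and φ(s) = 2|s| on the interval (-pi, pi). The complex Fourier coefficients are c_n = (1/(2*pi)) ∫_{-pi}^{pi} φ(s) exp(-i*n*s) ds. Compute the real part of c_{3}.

Since φ is real-valued, Re(c_{3}) = (1/(2*pi)) ∫_{-pi}^{pi} φ(s) cos(3*s) ds = a_{3}/2.
φ is even and cos(3*s) is even, so the integrand is even: ∫_{-pi}^{pi} φ(s) cos(3*s) ds = 2∫_0^{pi} φ(s) cos(3*s) ds.
Integrating by parts (boundary term plus one more integral), an antiderivative of (2*s) cos(3*s) is 2*s*sin(3*s)/3 + 2*cos(3*s)/9; evaluating from 0 to pi: ∫_{0}^{pi} (2*s) cos(3*s) ds = (-2/9) - (2/9) = -4/9.
So ∫_{-pi}^{pi} φ(s) cos(3*s) ds = -8/9.
Hence Re(c_{3}) = (1/(2*pi))·(-8/9) = -4/(9*pi).

-4/(9*pi)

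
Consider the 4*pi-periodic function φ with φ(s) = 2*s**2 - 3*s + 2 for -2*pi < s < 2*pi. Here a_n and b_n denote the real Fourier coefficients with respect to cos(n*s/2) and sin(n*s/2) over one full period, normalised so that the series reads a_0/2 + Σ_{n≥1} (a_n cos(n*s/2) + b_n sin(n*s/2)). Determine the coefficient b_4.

b_4 = (1/(2*pi)) ∫_{-2*pi}^{2*pi} φ(s) sin(2*s) ds.
Integrating by parts twice (tabular method), an antiderivative of (2*s**2 - 3*s + 2) sin(2*s) is -s**2*cos(2*s) + s*sin(2*s) + 3*s*cos(2*s)/2 - 3*sin(2*s)/4 - cos(2*s)/2; evaluating from -2*pi to 2*pi: ∫_{-2*pi}^{2*pi} (2*s**2 - 3*s + 2) sin(2*s) ds = (-4*pi**2 - 1/2 + 3*pi) - (-4*pi**2 - 3*pi - 1/2) = 6*pi.
Hence b_4 = (1/(2*pi))·(6*pi) = 3.

3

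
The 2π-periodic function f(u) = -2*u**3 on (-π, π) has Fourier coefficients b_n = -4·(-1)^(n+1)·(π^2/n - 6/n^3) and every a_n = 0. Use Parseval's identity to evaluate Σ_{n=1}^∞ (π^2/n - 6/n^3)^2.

pi**6/14

Parseval: Σ b_n^2 = (1/π) ∫_{-π}^{π} f(u)^2 du = 8*pi**6/7.
b_n^2 = 16·(π^2/n - 6/n^3)^2, so the sum equals (8*pi**6/7)/16 = pi**6/14.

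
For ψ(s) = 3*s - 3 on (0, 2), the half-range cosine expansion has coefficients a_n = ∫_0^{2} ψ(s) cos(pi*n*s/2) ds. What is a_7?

a_7 = ∫_0^{2} (3*s - 3) cos(7*pi*s/2) ds.
Integrating by parts (boundary term plus one more integral), an antiderivative of (3*s - 3) cos(7*pi*s/2) is 6*s*sin(7*pi*s/2)/(7*pi) - 6*sin(7*pi*s/2)/(7*pi) + 12*cos(7*pi*s/2)/(49*pi**2); evaluating from 0 to 2: ∫_{0}^{2} (3*s - 3) cos(7*pi*s/2) ds = (-12/(49*pi**2)) - (12/(49*pi**2)) = -24/(49*pi**2).
Hence a_7 = -24/(49*pi**2).

-24/(49*pi**2)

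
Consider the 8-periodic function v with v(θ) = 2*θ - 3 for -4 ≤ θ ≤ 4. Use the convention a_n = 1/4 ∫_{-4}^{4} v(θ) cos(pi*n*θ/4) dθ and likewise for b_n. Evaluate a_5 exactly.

a_5 = 1/4 ∫_{-4}^{4} v(θ) cos(5*pi*θ/4) dθ.
Integrating by parts (boundary term plus one more integral), an antiderivative of (2*θ - 3) cos(5*pi*θ/4) is 8*θ*sin(5*pi*θ/4)/(5*pi) - 12*sin(5*pi*θ/4)/(5*pi) + 32*cos(5*pi*θ/4)/(25*pi**2); evaluating from -4 to 4: ∫_{-4}^{4} (2*θ - 3) cos(5*pi*θ/4) dθ = (-32/(25*pi**2)) - (-32/(25*pi**2)) = 0.
Hence a_5 = (1/4)·(0) = 0.

0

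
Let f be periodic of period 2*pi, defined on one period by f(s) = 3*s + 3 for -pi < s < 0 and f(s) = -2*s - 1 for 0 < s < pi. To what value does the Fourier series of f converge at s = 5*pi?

1 - 5*pi/2

s = 5*pi differs from s = pi by 2 full period(s), and the series is 2*pi-periodic.
At s = pi the one-sided limits are f(pi^-) = -2*pi - 1 and f(pi^+) = 3 - 3*pi.
By Dirichlet's theorem the series converges to their average, [(-2*pi - 1) + (3 - 3*pi)]/2 = 1 - 5*pi/2.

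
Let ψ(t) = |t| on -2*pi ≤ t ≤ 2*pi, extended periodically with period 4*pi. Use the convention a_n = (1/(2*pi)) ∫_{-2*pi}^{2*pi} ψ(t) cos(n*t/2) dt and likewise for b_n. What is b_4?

b_4 = (1/(2*pi)) ∫_{-2*pi}^{2*pi} ψ(t) sin(2*t) dt.
ψ is even and sin(2*t) is odd, so the integrand is odd over a symmetric interval and the integral vanishes.

0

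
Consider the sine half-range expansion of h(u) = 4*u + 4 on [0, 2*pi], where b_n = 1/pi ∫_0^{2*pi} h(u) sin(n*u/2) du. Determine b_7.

b_7 = 1/pi ∫_0^{2*pi} (4*u + 4) sin(7*u/2) du.
Integrating by parts (boundary term plus one more integral), an antiderivative of (4*u + 4) sin(7*u/2) is -8*u*cos(7*u/2)/7 + 16*sin(7*u/2)/49 - 8*cos(7*u/2)/7; evaluating from 0 to 2*pi: ∫_{0}^{2*pi} (4*u + 4) sin(7*u/2) du = (8/7 + 16*pi/7) - (-8/7) = 16/7 + 16*pi/7.
Hence b_7 = (1/pi)·(16/7 + 16*pi/7) = 16*(1 + pi)/(7*pi).

16*(1 + pi)/(7*pi)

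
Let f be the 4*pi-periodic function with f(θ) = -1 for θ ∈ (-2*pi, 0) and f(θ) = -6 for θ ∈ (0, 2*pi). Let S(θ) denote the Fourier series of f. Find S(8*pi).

-7/2

θ = 8*pi differs from θ = 0 by 2 full period(s), and the series is 4*pi-periodic.
At θ = 0 the one-sided limits are f(0^-) = -1 and f(0^+) = -6.
By Dirichlet's theorem the series converges to their average, [(-1) + (-6)]/2 = -7/2.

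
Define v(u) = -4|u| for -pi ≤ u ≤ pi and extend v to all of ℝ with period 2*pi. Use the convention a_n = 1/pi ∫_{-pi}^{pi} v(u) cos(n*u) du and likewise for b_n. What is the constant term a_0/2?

-2*pi

a_0 = 1/pi ∫_{-pi}^{pi} v(u) du = 1/pi · (-4*pi**2) = -4*pi.
So the constant term a_0/2 = -2*pi.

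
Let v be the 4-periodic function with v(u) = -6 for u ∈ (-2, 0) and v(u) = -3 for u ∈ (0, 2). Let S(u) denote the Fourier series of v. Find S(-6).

-9/2

u = -6 differs from u = 2 by -2 full period(s), and the series is 4-periodic.
At u = 2 the one-sided limits are v(2^-) = -3 and v(2^+) = -6.
By Dirichlet's theorem the series converges to their average, [(-3) + (-6)]/2 = -9/2.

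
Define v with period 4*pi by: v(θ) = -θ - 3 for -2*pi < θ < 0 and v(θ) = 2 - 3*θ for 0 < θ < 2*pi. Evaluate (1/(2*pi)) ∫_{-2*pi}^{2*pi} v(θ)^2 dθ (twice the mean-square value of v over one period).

-18*pi + 13 + 40*pi**2/3

(1/(2*pi)) ∫_{-2*pi}^{2*pi} v(θ)^2 dθ = (1/(2*pi)) · (2*pi*(-54*pi + 39 + 40*pi**2)/3) = -18*pi + 13 + 40*pi**2/3.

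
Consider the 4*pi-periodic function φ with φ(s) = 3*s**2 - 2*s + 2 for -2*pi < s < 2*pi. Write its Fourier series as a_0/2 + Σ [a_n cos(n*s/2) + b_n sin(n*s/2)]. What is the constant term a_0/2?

a_0 = (1/(2*pi)) ∫_{-2*pi}^{2*pi} φ(s) ds = (1/(2*pi)) · (8*pi + 16*pi**3) = 4 + 8*pi**2.
So the constant term a_0/2 = 2 + 4*pi**2.

2 + 4*pi**2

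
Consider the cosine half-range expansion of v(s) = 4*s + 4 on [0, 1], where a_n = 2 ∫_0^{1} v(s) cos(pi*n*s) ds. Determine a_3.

a_3 = 2 ∫_0^{1} (4*s + 4) cos(3*pi*s) ds.
Integrating by parts (boundary term plus one more integral), an antiderivative of (4*s + 4) cos(3*pi*s) is 4*s*sin(3*pi*s)/(3*pi) + 4*sin(3*pi*s)/(3*pi) + 4*cos(3*pi*s)/(9*pi**2); evaluating from 0 to 1: ∫_{0}^{1} (4*s + 4) cos(3*pi*s) ds = (-4/(9*pi**2)) - (4/(9*pi**2)) = -8/(9*pi**2).
Hence a_3 = 2·(-8/(9*pi**2)) = -16/(9*pi**2).

-16/(9*pi**2)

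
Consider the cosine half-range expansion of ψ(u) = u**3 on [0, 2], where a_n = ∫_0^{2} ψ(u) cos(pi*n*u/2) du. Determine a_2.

12/pi**2

a_2 = ∫_0^{2} (u**3) cos(pi*u) du.
Integrating by parts three times (tabular method), an antiderivative of (u**3) cos(pi*u) is u**3*sin(pi*u)/pi + 3*u**2*cos(pi*u)/pi**2 - 6*u*sin(pi*u)/pi**3 - 6*cos(pi*u)/pi**4; evaluating from 0 to 2: ∫_{0}^{2} (u**3) cos(pi*u) du = (6*(-1 + 2*pi**2)/pi**4) - (-6/pi**4) = 12/pi**2.
Hence a_2 = 12/pi**2.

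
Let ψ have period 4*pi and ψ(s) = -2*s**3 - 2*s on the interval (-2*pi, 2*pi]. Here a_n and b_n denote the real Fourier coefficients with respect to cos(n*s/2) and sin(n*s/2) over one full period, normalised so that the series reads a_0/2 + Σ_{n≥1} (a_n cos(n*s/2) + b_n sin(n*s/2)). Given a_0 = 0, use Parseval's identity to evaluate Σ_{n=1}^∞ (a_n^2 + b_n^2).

Parseval: a_0^2/2 + Σ_{n≥1} (a_n^2+b_n^2) = (1/(2*pi)) ∫_{-2*pi}^{2*pi} ψ(s)^2 ds = 32*pi**2*(35 + 168*pi**2 + 240*pi**4)/105.
Subtract a_0^2/2 = 0: Σ (a_n^2+b_n^2) = 32*pi**2*(35 + 168*pi**2 + 240*pi**4)/105.

32*pi**2*(35 + 168*pi**2 + 240*pi**4)/105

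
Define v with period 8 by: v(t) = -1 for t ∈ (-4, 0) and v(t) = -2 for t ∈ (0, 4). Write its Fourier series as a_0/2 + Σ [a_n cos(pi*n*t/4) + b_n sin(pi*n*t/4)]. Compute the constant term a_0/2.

-3/2

a_0 = 1/4 ∫_{-4}^{4} v(t) dt = 1/4 · (-12) = -3.
So the constant term a_0/2 = -3/2.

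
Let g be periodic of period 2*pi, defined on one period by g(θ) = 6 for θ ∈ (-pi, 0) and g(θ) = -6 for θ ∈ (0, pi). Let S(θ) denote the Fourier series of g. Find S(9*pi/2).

-6

θ = 9*pi/2 differs from θ = pi/2 by 2 full period(s), and the series is 2*pi-periodic.
g is continuous at θ = pi/2 with value -6, so the series converges to -6 there.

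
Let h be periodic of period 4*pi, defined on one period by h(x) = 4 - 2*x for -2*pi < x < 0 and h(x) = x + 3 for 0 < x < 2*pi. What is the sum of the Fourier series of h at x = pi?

3 + pi

h is continuous at x = pi with value 3 + pi, so the series converges to 3 + pi there.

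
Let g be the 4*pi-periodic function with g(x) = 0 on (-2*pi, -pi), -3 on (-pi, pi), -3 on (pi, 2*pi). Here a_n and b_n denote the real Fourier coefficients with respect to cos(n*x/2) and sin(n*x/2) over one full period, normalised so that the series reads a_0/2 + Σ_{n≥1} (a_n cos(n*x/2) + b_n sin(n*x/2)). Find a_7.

3/(7*pi)

a_7 = (1/(2*pi)) ∫_{-2*pi}^{2*pi} g(x) cos(7*x/2) dx.
Split the integral at the breakpoints.
∫_{-2*pi}^{-pi} (0) cos(7*x/2) dx = 0.
Directly, an antiderivative of (-3) cos(7*x/2) is -6*sin(7*x/2)/7; evaluating from -pi to pi: ∫_{-pi}^{pi} (-3) cos(7*x/2) dx = (6/7) - (-6/7) = 12/7.
Directly, an antiderivative of (-3) cos(7*x/2) is -6*sin(7*x/2)/7; evaluating from pi to 2*pi: ∫_{pi}^{2*pi} (-3) cos(7*x/2) dx = (0) - (6/7) = -6/7.
Summing the pieces and multiplying by (1/(2*pi)) gives a_7 = 3/(7*pi).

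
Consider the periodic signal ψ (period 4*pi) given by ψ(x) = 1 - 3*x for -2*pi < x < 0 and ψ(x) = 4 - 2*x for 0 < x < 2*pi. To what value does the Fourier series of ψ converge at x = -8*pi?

x = -8*pi differs from x = 0 by -2 full period(s), and the series is 4*pi-periodic.
At x = 0 the one-sided limits are ψ(0^-) = 1 and ψ(0^+) = 4.
By Dirichlet's theorem the series converges to their average, [(1) + (4)]/2 = 5/2.

5/2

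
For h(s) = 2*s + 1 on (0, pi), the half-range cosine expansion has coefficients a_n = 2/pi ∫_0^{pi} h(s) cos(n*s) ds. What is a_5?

-8/(25*pi)

a_5 = 2/pi ∫_0^{pi} (2*s + 1) cos(5*s) ds.
Integrating by parts (boundary term plus one more integral), an antiderivative of (2*s + 1) cos(5*s) is 2*s*sin(5*s)/5 + sin(5*s)/5 + 2*cos(5*s)/25; evaluating from 0 to pi: ∫_{0}^{pi} (2*s + 1) cos(5*s) ds = (-2/25) - (2/25) = -4/25.
Hence a_5 = (2/pi)·(-4/25) = -8/(25*pi).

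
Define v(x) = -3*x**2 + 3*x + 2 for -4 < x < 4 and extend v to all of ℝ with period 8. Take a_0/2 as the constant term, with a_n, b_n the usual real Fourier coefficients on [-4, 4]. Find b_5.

24/(5*pi)

b_5 = 1/4 ∫_{-4}^{4} v(x) sin(5*pi*x/4) dx.
Integrating by parts twice (tabular method), an antiderivative of (-3*x**2 + 3*x + 2) sin(5*pi*x/4) is 12*x**2*cos(5*pi*x/4)/(5*pi) - 96*x*sin(5*pi*x/4)/(25*pi**2) - 12*x*cos(5*pi*x/4)/(5*pi) + 48*sin(5*pi*x/4)/(25*pi**2) - 8*cos(5*pi*x/4)/(5*pi) - 384*cos(5*pi*x/4)/(125*pi**3); evaluating from -4 to 4: ∫_{-4}^{4} (-3*x**2 + 3*x + 2) sin(5*pi*x/4) dx = (8*(48 - 425*pi**2)/(125*pi**3)) - (8*(48 - 725*pi**2)/(125*pi**3)) = 96/(5*pi).
Hence b_5 = (1/4)·(96/(5*pi)) = 24/(5*pi).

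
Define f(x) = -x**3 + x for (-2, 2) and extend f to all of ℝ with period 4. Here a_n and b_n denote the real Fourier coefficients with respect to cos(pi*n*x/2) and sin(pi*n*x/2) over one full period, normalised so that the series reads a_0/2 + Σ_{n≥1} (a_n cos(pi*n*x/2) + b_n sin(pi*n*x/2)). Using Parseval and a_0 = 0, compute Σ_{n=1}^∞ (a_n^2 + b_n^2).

856/105

Parseval: a_0^2/2 + Σ_{n≥1} (a_n^2+b_n^2) = 1/2 ∫_{-2}^{2} f(x)^2 dx = 856/105.
Subtract a_0^2/2 = 0: Σ (a_n^2+b_n^2) = 856/105.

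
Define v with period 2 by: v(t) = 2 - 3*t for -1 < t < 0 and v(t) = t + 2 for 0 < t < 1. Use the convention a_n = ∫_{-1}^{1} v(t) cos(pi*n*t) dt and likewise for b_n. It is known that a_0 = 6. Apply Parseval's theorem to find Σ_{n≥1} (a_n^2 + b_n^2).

Parseval: a_0^2/2 + Σ_{n≥1} (a_n^2+b_n^2) = ∫_{-1}^{1} v(t)^2 dt = 58/3.
Subtract a_0^2/2 = 18: Σ (a_n^2+b_n^2) = 4/3.

4/3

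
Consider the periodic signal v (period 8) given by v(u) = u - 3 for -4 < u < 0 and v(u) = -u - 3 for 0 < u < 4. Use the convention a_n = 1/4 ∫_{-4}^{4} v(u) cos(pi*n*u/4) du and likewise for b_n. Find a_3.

a_3 = 1/4 ∫_{-4}^{4} v(u) cos(3*pi*u/4) du.
v is even and cos(3*pi*u/4) is even, so the integrand is even and a_3 = 1/2 ∫_0^{4} v(u) cos(3*pi*u/4) du.
Integrating by parts (boundary term plus one more integral), an antiderivative of (-u - 3) cos(3*pi*u/4) is -4*u*sin(3*pi*u/4)/(3*pi) - 4*sin(3*pi*u/4)/pi - 16*cos(3*pi*u/4)/(9*pi**2); evaluating from 0 to 4: ∫_{0}^{4} (-u - 3) cos(3*pi*u/4) du = (16/(9*pi**2)) - (-16/(9*pi**2)) = 32/(9*pi**2).
Hence a_3 = (1/2)·(32/(9*pi**2)) = 16/(9*pi**2).

16/(9*pi**2)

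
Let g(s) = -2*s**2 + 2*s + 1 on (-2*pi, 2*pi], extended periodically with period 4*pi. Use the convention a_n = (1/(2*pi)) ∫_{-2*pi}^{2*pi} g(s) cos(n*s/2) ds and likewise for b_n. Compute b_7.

b_7 = (1/(2*pi)) ∫_{-2*pi}^{2*pi} g(s) sin(7*s/2) ds.
Integrating by parts twice (tabular method), an antiderivative of (-2*s**2 + 2*s + 1) sin(7*s/2) is 4*s**2*cos(7*s/2)/7 - 16*s*sin(7*s/2)/49 - 4*s*cos(7*s/2)/7 + 8*sin(7*s/2)/49 - 130*cos(7*s/2)/343; evaluating from -2*pi to 2*pi: ∫_{-2*pi}^{2*pi} (-2*s**2 + 2*s + 1) sin(7*s/2) ds = (-16*pi**2/7 + 130/343 + 8*pi/7) - (-16*pi**2/7 - 8*pi/7 + 130/343) = 16*pi/7.
Hence b_7 = (1/(2*pi))·(16*pi/7) = 8/7.

8/7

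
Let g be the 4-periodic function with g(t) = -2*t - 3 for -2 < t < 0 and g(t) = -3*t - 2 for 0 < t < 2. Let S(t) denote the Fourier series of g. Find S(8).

-5/2

t = 8 differs from t = 0 by 2 full period(s), and the series is 4-periodic.
At t = 0 the one-sided limits are g(0^-) = -3 and g(0^+) = -2.
By Dirichlet's theorem the series converges to their average, [(-3) + (-2)]/2 = -5/2.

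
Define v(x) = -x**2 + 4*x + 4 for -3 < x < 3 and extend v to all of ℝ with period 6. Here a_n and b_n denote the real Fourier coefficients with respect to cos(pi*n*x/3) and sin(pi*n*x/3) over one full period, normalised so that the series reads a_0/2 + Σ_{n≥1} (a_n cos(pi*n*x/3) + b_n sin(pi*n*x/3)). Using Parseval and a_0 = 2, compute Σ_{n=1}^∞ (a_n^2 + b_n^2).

Parseval: a_0^2/2 + Σ_{n≥1} (a_n^2+b_n^2) = 1/3 ∫_{-3}^{3} v(x)^2 dx = 562/5.
Subtract a_0^2/2 = 2: Σ (a_n^2+b_n^2) = 552/5.

552/5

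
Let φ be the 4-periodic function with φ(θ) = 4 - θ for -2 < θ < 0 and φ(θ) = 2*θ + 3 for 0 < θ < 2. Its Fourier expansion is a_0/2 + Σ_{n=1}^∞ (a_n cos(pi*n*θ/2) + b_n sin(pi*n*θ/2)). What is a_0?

a_0 = 1/2 ∫_{-2}^{2} φ(θ) dθ = 1/2 · (20) = 10.

10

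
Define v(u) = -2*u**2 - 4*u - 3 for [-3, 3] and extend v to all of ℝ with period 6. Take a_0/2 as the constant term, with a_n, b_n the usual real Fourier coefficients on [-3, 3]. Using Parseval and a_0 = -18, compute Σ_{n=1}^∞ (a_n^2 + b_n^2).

768/5

Parseval: a_0^2/2 + Σ_{n≥1} (a_n^2+b_n^2) = 1/3 ∫_{-3}^{3} v(u)^2 du = 1578/5.
Subtract a_0^2/2 = 162: Σ (a_n^2+b_n^2) = 768/5.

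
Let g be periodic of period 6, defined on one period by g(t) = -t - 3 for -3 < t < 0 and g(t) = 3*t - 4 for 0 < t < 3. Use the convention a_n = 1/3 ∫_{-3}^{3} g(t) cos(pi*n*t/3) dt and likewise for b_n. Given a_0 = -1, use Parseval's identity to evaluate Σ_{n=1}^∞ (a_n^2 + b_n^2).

Parseval: a_0^2/2 + Σ_{n≥1} (a_n^2+b_n^2) = 1/3 ∫_{-3}^{3} g(t)^2 dt = 10.
Subtract a_0^2/2 = 1/2: Σ (a_n^2+b_n^2) = 19/2.

19/2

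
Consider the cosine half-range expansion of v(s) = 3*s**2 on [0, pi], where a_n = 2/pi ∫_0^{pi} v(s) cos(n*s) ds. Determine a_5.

-12/25

a_5 = 2/pi ∫_0^{pi} (3*s**2) cos(5*s) ds.
Integrating by parts twice (tabular method), an antiderivative of (3*s**2) cos(5*s) is 3*s**2*sin(5*s)/5 + 6*s*cos(5*s)/25 - 6*sin(5*s)/125; evaluating from 0 to pi: ∫_{0}^{pi} (3*s**2) cos(5*s) ds = (-6*pi/25) - (0) = -6*pi/25.
Hence a_5 = (2/pi)·(-6*pi/25) = -12/25.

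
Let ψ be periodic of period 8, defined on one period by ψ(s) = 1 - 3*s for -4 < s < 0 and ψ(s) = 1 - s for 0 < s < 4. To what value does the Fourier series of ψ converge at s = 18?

s = 18 differs from s = 2 by 2 full period(s), and the series is 8-periodic.
ψ is continuous at s = 2 with value -1, so the series converges to -1 there.

-1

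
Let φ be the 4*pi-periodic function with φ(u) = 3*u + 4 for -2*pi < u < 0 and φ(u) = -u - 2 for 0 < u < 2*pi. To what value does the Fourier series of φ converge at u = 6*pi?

1 - 4*pi

u = 6*pi differs from u = -2*pi by 2 full period(s), and the series is 4*pi-periodic.
At u = -2*pi the one-sided limits are φ(-2*pi^-) = -2*pi - 2 and φ(-2*pi^+) = 4 - 6*pi.
By Dirichlet's theorem the series converges to their average, [(-2*pi - 2) + (4 - 6*pi)]/2 = 1 - 4*pi.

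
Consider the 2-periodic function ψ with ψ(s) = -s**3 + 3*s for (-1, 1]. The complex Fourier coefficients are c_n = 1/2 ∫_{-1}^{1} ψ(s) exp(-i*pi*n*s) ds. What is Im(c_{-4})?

(-16*pi**2 - 3)/(32*pi**3)

Since ψ is real-valued, Im(c_{-4}) = -1/2 ∫_{-1}^{1} ψ(s) sin(-4*pi*s) ds = b_{4}/2.
ψ is odd and sin(-4*pi*s) is odd, so the integrand is even: ∫_{-1}^{1} ψ(s) sin(-4*pi*s) ds = 2∫_0^{1} ψ(s) sin(-4*pi*s) ds.
Integrating by parts three times (tabular method), an antiderivative of (-s**3 + 3*s) sin(-4*pi*s) is -s**3*cos(4*pi*s)/(4*pi) + 3*s**2*sin(4*pi*s)/(16*pi**2) + 3*s*cos(4*pi*s)/(32*pi**3) + 3*s*cos(4*pi*s)/(4*pi) - 3*sin(4*pi*s)/(16*pi**2) - 3*sin(4*pi*s)/(128*pi**4); evaluating from 0 to 1: ∫_{0}^{1} (-s**3 + 3*s) sin(-4*pi*s) ds = ((3 + 16*pi**2)/(32*pi**3)) - (0) = (3 + 16*pi**2)/(32*pi**3).
So ∫_{-1}^{1} ψ(s) sin(-4*pi*s) ds = (3/16 + pi**2)/pi**3.
Hence Im(c_{-4}) = (-1/2)·((3/16 + pi**2)/pi**3) = (-16*pi**2 - 3)/(32*pi**3).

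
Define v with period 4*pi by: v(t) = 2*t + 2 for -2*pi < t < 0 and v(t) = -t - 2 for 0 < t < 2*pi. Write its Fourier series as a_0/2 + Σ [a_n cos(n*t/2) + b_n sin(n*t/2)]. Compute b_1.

2 - 8/pi

b_1 = (1/(2*pi)) ∫_{-2*pi}^{2*pi} v(t) sin(t/2) dt.
Split the integral at the breakpoints.
Integrating by parts (boundary term plus one more integral), an antiderivative of (2*t + 2) sin(t/2) is -4*t*cos(t/2) + 8*sin(t/2) - 4*cos(t/2); evaluating from -2*pi to 0: ∫_{-2*pi}^{0} (2*t + 2) sin(t/2) dt = (-4) - (4 - 8*pi) = -8 + 8*pi.
Integrating by parts (boundary term plus one more integral), an antiderivative of (-t - 2) sin(t/2) is 2*t*cos(t/2) - 4*sin(t/2) + 4*cos(t/2); evaluating from 0 to 2*pi: ∫_{0}^{2*pi} (-t - 2) sin(t/2) dt = (-4*pi - 4) - (4) = -4*pi - 8.
Summing the pieces and multiplying by (1/(2*pi)) gives b_1 = 2 - 8/pi.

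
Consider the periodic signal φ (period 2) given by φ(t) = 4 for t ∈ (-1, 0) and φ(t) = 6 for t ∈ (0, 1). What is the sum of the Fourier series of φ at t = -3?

t = -3 differs from t = 1 by -2 full period(s), and the series is 2-periodic.
At t = 1 the one-sided limits are φ(1^-) = 6 and φ(1^+) = 4.
By Dirichlet's theorem the series converges to their average, [(6) + (4)]/2 = 5.

5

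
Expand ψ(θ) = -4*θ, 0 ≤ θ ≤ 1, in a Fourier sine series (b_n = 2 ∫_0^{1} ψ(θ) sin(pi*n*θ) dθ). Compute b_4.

2/pi

b_4 = 2 ∫_0^{1} (-4*θ) sin(4*pi*θ) dθ.
Integrating by parts (boundary term plus one more integral), an antiderivative of (-4*θ) sin(4*pi*θ) is θ*cos(4*pi*θ)/pi - sin(4*pi*θ)/(4*pi**2); evaluating from 0 to 1: ∫_{0}^{1} (-4*θ) sin(4*pi*θ) dθ = (1/pi) - (0) = 1/pi.
Hence b_4 = 2·(1/pi) = 2/pi.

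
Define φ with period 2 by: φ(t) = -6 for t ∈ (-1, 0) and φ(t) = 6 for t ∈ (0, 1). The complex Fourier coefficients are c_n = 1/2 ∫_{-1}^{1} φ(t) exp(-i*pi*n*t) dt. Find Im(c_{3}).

Since φ is real-valued, Im(c_{3}) = -1/2 ∫_{-1}^{1} φ(t) sin(3*pi*t) dt = -b_{3}/2.
φ is odd and sin(3*pi*t) is odd, so the integrand is even: ∫_{-1}^{1} φ(t) sin(3*pi*t) dt = 2∫_0^{1} φ(t) sin(3*pi*t) dt.
Directly, an antiderivative of (6) sin(3*pi*t) is -2*cos(3*pi*t)/pi; evaluating from 0 to 1: ∫_{0}^{1} (6) sin(3*pi*t) dt = (2/pi) - (-2/pi) = 4/pi.
So ∫_{-1}^{1} φ(t) sin(3*pi*t) dt = 8/pi.
Hence Im(c_{3}) = (-1/2)·(8/pi) = -4/pi.

-4/pi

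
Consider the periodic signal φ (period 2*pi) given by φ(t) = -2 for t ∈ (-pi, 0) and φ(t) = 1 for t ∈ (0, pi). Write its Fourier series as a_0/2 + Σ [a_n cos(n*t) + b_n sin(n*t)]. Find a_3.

a_3 = 1/pi ∫_{-pi}^{pi} φ(t) cos(3*t) dt.
Split the integral at the breakpoints.
Directly, an antiderivative of (-2) cos(3*t) is -2*sin(3*t)/3; evaluating from -pi to 0: ∫_{-pi}^{0} (-2) cos(3*t) dt = (0) - (0) = 0.
Directly, an antiderivative of (1) cos(3*t) is sin(3*t)/3; evaluating from 0 to pi: ∫_{0}^{pi} (1) cos(3*t) dt = (0) - (0) = 0.
Summing the pieces and multiplying by (1/pi) gives a_3 = 0.

0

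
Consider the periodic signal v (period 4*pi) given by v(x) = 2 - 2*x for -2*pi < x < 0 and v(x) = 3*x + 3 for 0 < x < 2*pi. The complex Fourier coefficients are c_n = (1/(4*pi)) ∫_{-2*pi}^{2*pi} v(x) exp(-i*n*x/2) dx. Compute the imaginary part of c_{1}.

(-pi - 1)/pi

Since v is real-valued, Im(c_{1}) = -(1/(4*pi)) ∫_{-2*pi}^{2*pi} v(x) sin(x/2) dx = -b_{1}/2.
Split the integral at the breakpoints.
Integrating by parts (boundary term plus one more integral), an antiderivative of (2 - 2*x) sin(x/2) is 4*x*cos(x/2) - 8*sin(x/2) - 4*cos(x/2); evaluating from -2*pi to 0: ∫_{-2*pi}^{0} (2 - 2*x) sin(x/2) dx = (-4) - (4 + 8*pi) = -8*pi - 8.
Integrating by parts (boundary term plus one more integral), an antiderivative of (3*x + 3) sin(x/2) is -6*x*cos(x/2) + 12*sin(x/2) - 6*cos(x/2); evaluating from 0 to 2*pi: ∫_{0}^{2*pi} (3*x + 3) sin(x/2) dx = (6 + 12*pi) - (-6) = 12 + 12*pi.
So ∫_{-2*pi}^{2*pi} v(x) sin(x/2) dx = 4 + 4*pi.
Hence Im(c_{1}) = (-1/(4*pi))·(4 + 4*pi) = (-pi - 1)/pi.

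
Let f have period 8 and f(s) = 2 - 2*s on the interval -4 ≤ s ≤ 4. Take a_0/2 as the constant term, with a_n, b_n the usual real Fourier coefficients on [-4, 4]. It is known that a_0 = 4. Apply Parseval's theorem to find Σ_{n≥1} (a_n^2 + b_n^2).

128/3

Parseval: a_0^2/2 + Σ_{n≥1} (a_n^2+b_n^2) = 1/4 ∫_{-4}^{4} f(s)^2 ds = 152/3.
Subtract a_0^2/2 = 8: Σ (a_n^2+b_n^2) = 128/3.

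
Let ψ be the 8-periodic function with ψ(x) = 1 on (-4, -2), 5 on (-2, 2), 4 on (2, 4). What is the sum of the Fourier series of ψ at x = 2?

9/2

At x = 2 the one-sided limits are ψ(2^-) = 5 and ψ(2^+) = 4.
By Dirichlet's theorem the series converges to their average, [(5) + (4)]/2 = 9/2.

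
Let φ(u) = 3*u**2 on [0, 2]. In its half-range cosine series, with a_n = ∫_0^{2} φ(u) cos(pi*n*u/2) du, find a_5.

-48/(25*pi**2)

a_5 = ∫_0^{2} (3*u**2) cos(5*pi*u/2) du.
Integrating by parts twice (tabular method), an antiderivative of (3*u**2) cos(5*pi*u/2) is 6*u**2*sin(5*pi*u/2)/(5*pi) + 24*u*cos(5*pi*u/2)/(25*pi**2) - 48*sin(5*pi*u/2)/(125*pi**3); evaluating from 0 to 2: ∫_{0}^{2} (3*u**2) cos(5*pi*u/2) du = (-48/(25*pi**2)) - (0) = -48/(25*pi**2).
Hence a_5 = -48/(25*pi**2).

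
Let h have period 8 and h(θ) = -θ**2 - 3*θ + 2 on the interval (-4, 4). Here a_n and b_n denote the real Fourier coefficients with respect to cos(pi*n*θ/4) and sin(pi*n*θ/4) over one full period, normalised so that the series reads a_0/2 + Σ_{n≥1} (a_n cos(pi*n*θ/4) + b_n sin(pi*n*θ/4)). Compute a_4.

a_4 = 1/4 ∫_{-4}^{4} h(θ) cos(pi*θ) dθ.
Integrating by parts twice (tabular method), an antiderivative of (-θ**2 - 3*θ + 2) cos(pi*θ) is -θ**2*sin(pi*θ)/pi - 3*θ*sin(pi*θ)/pi - 2*θ*cos(pi*θ)/pi**2 + 2*sin(pi*θ)/pi**3 + 2*sin(pi*θ)/pi - 3*cos(pi*θ)/pi**2; evaluating from -4 to 4: ∫_{-4}^{4} (-θ**2 - 3*θ + 2) cos(pi*θ) dθ = (-11/pi**2) - (5/pi**2) = -16/pi**2.
Hence a_4 = (1/4)·(-16/pi**2) = -4/pi**2.

-4/pi**2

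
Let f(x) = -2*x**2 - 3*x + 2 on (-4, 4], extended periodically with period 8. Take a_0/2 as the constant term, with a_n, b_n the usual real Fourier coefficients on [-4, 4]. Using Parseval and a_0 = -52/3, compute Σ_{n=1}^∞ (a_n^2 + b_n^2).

Parseval: a_0^2/2 + Σ_{n≥1} (a_n^2+b_n^2) = 1/4 ∫_{-4}^{4} f(x)^2 dx = 6424/15.
Subtract a_0^2/2 = 1352/9: Σ (a_n^2+b_n^2) = 12512/45.

12512/45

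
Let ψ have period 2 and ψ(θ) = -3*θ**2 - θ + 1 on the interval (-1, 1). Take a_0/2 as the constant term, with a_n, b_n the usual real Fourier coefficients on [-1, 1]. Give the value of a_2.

-3/pi**2

a_2 = ∫_{-1}^{1} ψ(θ) cos(2*pi*θ) dθ.
Integrating by parts twice (tabular method), an antiderivative of (-3*θ**2 - θ + 1) cos(2*pi*θ) is -3*θ**2*sin(2*pi*θ)/(2*pi) - θ*sin(2*pi*θ)/(2*pi) - 3*θ*cos(2*pi*θ)/(2*pi**2) + 3*sin(2*pi*θ)/(4*pi**3) + sin(2*pi*θ)/(2*pi) - cos(2*pi*θ)/(4*pi**2); evaluating from -1 to 1: ∫_{-1}^{1} (-3*θ**2 - θ + 1) cos(2*pi*θ) dθ = (-7/(4*pi**2)) - (5/(4*pi**2)) = -3/pi**2.
Hence a_2 = -3/pi**2.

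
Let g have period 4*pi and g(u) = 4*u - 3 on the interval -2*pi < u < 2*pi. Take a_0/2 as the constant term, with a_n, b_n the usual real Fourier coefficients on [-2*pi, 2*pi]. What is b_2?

b_2 = (1/(2*pi)) ∫_{-2*pi}^{2*pi} g(u) sin(u) du.
Integrating by parts (boundary term plus one more integral), an antiderivative of (4*u - 3) sin(u) is -4*u*cos(u) + 4*sin(u) + 3*cos(u); evaluating from -2*pi to 2*pi: ∫_{-2*pi}^{2*pi} (4*u - 3) sin(u) du = (3 - 8*pi) - (3 + 8*pi) = -16*pi.
Hence b_2 = (1/(2*pi))·(-16*pi) = -8.

-8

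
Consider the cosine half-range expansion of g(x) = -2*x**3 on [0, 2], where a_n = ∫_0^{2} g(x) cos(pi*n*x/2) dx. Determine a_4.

a_4 = ∫_0^{2} (-2*x**3) cos(2*pi*x) dx.
Integrating by parts three times (tabular method), an antiderivative of (-2*x**3) cos(2*pi*x) is -x**3*sin(2*pi*x)/pi - 3*x**2*cos(2*pi*x)/(2*pi**2) + 3*x*sin(2*pi*x)/(2*pi**3) + 3*cos(2*pi*x)/(4*pi**4); evaluating from 0 to 2: ∫_{0}^{2} (-2*x**3) cos(2*pi*x) dx = (3*(1 - 8*pi**2)/(4*pi**4)) - (3/(4*pi**4)) = -6/pi**2.
Hence a_4 = -6/pi**2.

-6/pi**2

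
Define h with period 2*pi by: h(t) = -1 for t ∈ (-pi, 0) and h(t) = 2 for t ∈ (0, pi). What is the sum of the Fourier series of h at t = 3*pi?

1/2

t = 3*pi differs from t = -pi by 2 full period(s), and the series is 2*pi-periodic.
At t = -pi the one-sided limits are h(-pi^-) = 2 and h(-pi^+) = -1.
By Dirichlet's theorem the series converges to their average, [(2) + (-1)]/2 = 1/2.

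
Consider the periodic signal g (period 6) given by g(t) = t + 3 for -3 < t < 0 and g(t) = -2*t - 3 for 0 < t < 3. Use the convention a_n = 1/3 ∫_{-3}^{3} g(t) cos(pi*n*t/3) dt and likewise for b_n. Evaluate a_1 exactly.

18/pi**2

a_1 = 1/3 ∫_{-3}^{3} g(t) cos(pi*t/3) dt.
Split the integral at the breakpoints.
Integrating by parts (boundary term plus one more integral), an antiderivative of (t + 3) cos(pi*t/3) is 3*t*sin(pi*t/3)/pi + 9*sin(pi*t/3)/pi + 9*cos(pi*t/3)/pi**2; evaluating from -3 to 0: ∫_{-3}^{0} (t + 3) cos(pi*t/3) dt = (9/pi**2) - (-9/pi**2) = 18/pi**2.
Integrating by parts (boundary term plus one more integral), an antiderivative of (-2*t - 3) cos(pi*t/3) is -6*t*sin(pi*t/3)/pi - 9*sin(pi*t/3)/pi - 18*cos(pi*t/3)/pi**2; evaluating from 0 to 3: ∫_{0}^{3} (-2*t - 3) cos(pi*t/3) dt = (18/pi**2) - (-18/pi**2) = 36/pi**2.
Summing the pieces and multiplying by (1/3) gives a_1 = 18/pi**2.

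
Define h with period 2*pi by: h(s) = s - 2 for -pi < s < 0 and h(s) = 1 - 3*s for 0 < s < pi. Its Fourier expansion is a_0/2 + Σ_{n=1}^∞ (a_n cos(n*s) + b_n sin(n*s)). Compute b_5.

2*(3 - pi)/(5*pi)

b_5 = 1/pi ∫_{-pi}^{pi} h(s) sin(5*s) ds.
Split the integral at the breakpoints.
Integrating by parts (boundary term plus one more integral), an antiderivative of (s - 2) sin(5*s) is -s*cos(5*s)/5 + sin(5*s)/25 + 2*cos(5*s)/5; evaluating from -pi to 0: ∫_{-pi}^{0} (s - 2) sin(5*s) ds = (2/5) - (-pi/5 - 2/5) = pi/5 + 4/5.
Integrating by parts (boundary term plus one more integral), an antiderivative of (1 - 3*s) sin(5*s) is 3*s*cos(5*s)/5 - 3*sin(5*s)/25 - cos(5*s)/5; evaluating from 0 to pi: ∫_{0}^{pi} (1 - 3*s) sin(5*s) ds = (1/5 - 3*pi/5) - (-1/5) = 2/5 - 3*pi/5.
Summing the pieces and multiplying by (1/pi) gives b_5 = 2*(3 - pi)/(5*pi).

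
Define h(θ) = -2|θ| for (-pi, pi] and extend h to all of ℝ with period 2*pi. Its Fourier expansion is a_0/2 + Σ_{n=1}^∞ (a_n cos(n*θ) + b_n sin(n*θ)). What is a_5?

8/(25*pi)

a_5 = 1/pi ∫_{-pi}^{pi} h(θ) cos(5*θ) dθ.
h is even and cos(5*θ) is even, so the integrand is even and a_5 = 2/pi ∫_0^{pi} h(θ) cos(5*θ) dθ.
Integrating by parts (boundary term plus one more integral), an antiderivative of (-2*θ) cos(5*θ) is -2*θ*sin(5*θ)/5 - 2*cos(5*θ)/25; evaluating from 0 to pi: ∫_{0}^{pi} (-2*θ) cos(5*θ) dθ = (2/25) - (-2/25) = 4/25.
Hence a_5 = (2/pi)·(4/25) = 8/(25*pi).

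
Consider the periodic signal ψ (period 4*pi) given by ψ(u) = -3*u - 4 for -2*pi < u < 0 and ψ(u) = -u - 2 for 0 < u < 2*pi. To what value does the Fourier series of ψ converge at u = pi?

ψ is continuous at u = pi with value -pi - 2, so the series converges to -pi - 2 there.

-pi - 2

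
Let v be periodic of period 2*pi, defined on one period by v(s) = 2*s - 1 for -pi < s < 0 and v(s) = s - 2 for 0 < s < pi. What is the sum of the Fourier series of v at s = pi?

-pi/2 - 3/2

At s = pi the one-sided limits are v(pi^-) = -2 + pi and v(pi^+) = -2*pi - 1.
By Dirichlet's theorem the series converges to their average, [(-2 + pi) + (-2*pi - 1)]/2 = -pi/2 - 3/2.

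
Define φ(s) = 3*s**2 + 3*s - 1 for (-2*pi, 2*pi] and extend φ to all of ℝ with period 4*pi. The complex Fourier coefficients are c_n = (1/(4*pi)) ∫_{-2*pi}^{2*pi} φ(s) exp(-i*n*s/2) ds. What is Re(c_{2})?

6

Since φ is real-valued, Re(c_{2}) = (1/(4*pi)) ∫_{-2*pi}^{2*pi} φ(s) cos(s) ds = a_{2}/2.
Integrating by parts twice (tabular method), an antiderivative of (3*s**2 + 3*s - 1) cos(s) is 3*s**2*sin(s) + 3*s*sin(s) + 6*s*cos(s) - 7*sin(s) + 3*cos(s); evaluating from -2*pi to 2*pi: ∫_{-2*pi}^{2*pi} (3*s**2 + 3*s - 1) cos(s) ds = (3 + 12*pi) - (3 - 12*pi) = 24*pi.
Hence Re(c_{2}) = (1/(4*pi))·(24*pi) = 6.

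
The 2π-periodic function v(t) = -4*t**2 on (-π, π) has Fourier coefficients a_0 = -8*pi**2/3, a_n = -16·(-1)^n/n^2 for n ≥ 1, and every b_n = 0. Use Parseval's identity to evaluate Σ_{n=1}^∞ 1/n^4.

Parseval: a_0^2/2 + Σ a_n^2 = (1/π) ∫_{-π}^{π} v(t)^2 dt = 32*pi**4/5.
Subtract a_0^2/2 = 32*pi**4/9: Σ a_n^2 = 128*pi**4/45.
Since a_n^2 = 256/n^4, Σ 1/n^4 = pi**4/90.

pi**4/90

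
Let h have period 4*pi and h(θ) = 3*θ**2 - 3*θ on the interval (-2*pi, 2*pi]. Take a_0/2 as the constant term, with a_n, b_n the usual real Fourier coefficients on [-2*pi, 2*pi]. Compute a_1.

a_1 = (1/(2*pi)) ∫_{-2*pi}^{2*pi} h(θ) cos(θ/2) dθ.
Integrating by parts twice (tabular method), an antiderivative of (3*θ**2 - 3*θ) cos(θ/2) is 6*θ**2*sin(θ/2) - 6*θ*sin(θ/2) + 24*θ*cos(θ/2) - 48*sin(θ/2) - 12*cos(θ/2); evaluating from -2*pi to 2*pi: ∫_{-2*pi}^{2*pi} (3*θ**2 - 3*θ) cos(θ/2) dθ = (12 - 48*pi) - (12 + 48*pi) = -96*pi.
Hence a_1 = (1/(2*pi))·(-96*pi) = -48.

-48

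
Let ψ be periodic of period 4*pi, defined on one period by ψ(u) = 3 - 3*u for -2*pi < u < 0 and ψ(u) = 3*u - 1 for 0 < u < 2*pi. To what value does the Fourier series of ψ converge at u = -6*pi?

1 + 6*pi

u = -6*pi differs from u = -2*pi by -1 full period(s), and the series is 4*pi-periodic.
At u = -2*pi the one-sided limits are ψ(-2*pi^-) = -1 + 6*pi and ψ(-2*pi^+) = 3 + 6*pi.
By Dirichlet's theorem the series converges to their average, [(-1 + 6*pi) + (3 + 6*pi)]/2 = 1 + 6*pi.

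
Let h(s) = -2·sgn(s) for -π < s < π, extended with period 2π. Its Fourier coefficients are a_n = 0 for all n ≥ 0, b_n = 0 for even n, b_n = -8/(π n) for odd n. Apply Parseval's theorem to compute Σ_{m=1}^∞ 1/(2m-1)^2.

Parseval: Σ b_n^2 = (1/π) ∫_{-π}^{π} h(s)^2 ds = 8.
Only odd n contribute, with b_n^2 = 64/(π^2 n^2), so Σ_{m≥1} 1/(2m-1)^2 = π^2·(8)/64 = pi**2/8.

pi**2/8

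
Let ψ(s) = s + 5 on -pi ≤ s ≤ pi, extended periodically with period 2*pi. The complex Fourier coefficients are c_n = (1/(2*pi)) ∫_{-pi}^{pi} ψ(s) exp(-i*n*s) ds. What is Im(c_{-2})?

-1/2

Since ψ is real-valued, Im(c_{-2}) = -(1/(2*pi)) ∫_{-pi}^{pi} ψ(s) sin(-2*s) ds = b_{2}/2.
Integrating by parts (boundary term plus one more integral), an antiderivative of (s + 5) sin(-2*s) is s*cos(2*s)/2 - sin(2*s)/4 + 5*cos(2*s)/2; evaluating from -pi to pi: ∫_{-pi}^{pi} (s + 5) sin(-2*s) ds = (pi/2 + 5/2) - (5/2 - pi/2) = pi.
Hence Im(c_{-2}) = (-1/(2*pi))·(pi) = -1/2.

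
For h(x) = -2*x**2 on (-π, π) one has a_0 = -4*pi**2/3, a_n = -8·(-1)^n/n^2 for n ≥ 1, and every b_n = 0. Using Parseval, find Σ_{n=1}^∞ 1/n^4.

pi**4/90

Parseval: a_0^2/2 + Σ a_n^2 = (1/π) ∫_{-π}^{π} h(x)^2 dx = 8*pi**4/5.
Subtract a_0^2/2 = 8*pi**4/9: Σ a_n^2 = 32*pi**4/45.
Since a_n^2 = 64/n^4, Σ 1/n^4 = pi**4/90.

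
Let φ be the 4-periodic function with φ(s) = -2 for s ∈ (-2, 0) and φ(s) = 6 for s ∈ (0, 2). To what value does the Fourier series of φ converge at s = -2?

s = -2 differs from s = 2 by -1 full period(s), and the series is 4-periodic.
At s = 2 the one-sided limits are φ(2^-) = 6 and φ(2^+) = -2.
By Dirichlet's theorem the series converges to their average, [(6) + (-2)]/2 = 2.

2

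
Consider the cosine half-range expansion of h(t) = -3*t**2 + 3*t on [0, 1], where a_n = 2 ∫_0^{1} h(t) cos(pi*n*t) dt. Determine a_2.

a_2 = 2 ∫_0^{1} (-3*t**2 + 3*t) cos(2*pi*t) dt.
Integrating by parts twice (tabular method), an antiderivative of (-3*t**2 + 3*t) cos(2*pi*t) is -3*t**2*sin(2*pi*t)/(2*pi) + 3*t*sin(2*pi*t)/(2*pi) - 3*t*cos(2*pi*t)/(2*pi**2) + 3*sin(2*pi*t)/(4*pi**3) + 3*cos(2*pi*t)/(4*pi**2); evaluating from 0 to 1: ∫_{0}^{1} (-3*t**2 + 3*t) cos(2*pi*t) dt = (-3/(4*pi**2)) - (3/(4*pi**2)) = -3/(2*pi**2).
Hence a_2 = 2·(-3/(2*pi**2)) = -3/pi**2.

-3/pi**2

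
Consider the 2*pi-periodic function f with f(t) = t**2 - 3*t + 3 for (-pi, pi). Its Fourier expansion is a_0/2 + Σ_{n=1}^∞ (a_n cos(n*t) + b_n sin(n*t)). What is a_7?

a_7 = 1/pi ∫_{-pi}^{pi} f(t) cos(7*t) dt.
Integrating by parts twice (tabular method), an antiderivative of (t**2 - 3*t + 3) cos(7*t) is t**2*sin(7*t)/7 - 3*t*sin(7*t)/7 + 2*t*cos(7*t)/49 + 145*sin(7*t)/343 - 3*cos(7*t)/49; evaluating from -pi to pi: ∫_{-pi}^{pi} (t**2 - 3*t + 3) cos(7*t) dt = (3/49 - 2*pi/49) - (3/49 + 2*pi/49) = -4*pi/49.
Hence a_7 = (1/pi)·(-4*pi/49) = -4/49.

-4/49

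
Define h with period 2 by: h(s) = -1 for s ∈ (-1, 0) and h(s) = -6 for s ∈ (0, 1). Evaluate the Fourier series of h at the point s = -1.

At s = -1 the one-sided limits are h(-1^-) = -6 and h(-1^+) = -1.
By Dirichlet's theorem the series converges to their average, [(-6) + (-1)]/2 = -7/2.

-7/2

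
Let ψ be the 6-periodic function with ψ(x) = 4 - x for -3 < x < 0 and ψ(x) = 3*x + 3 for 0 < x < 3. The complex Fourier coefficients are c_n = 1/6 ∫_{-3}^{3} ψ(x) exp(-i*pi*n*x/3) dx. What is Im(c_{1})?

-2/pi

Since ψ is real-valued, Im(c_{1}) = -1/6 ∫_{-3}^{3} ψ(x) sin(pi*x/3) dx = -b_{1}/2.
Split the integral at the breakpoints.
Integrating by parts (boundary term plus one more integral), an antiderivative of (4 - x) sin(pi*x/3) is 3*x*cos(pi*x/3)/pi - 9*sin(pi*x/3)/pi**2 - 12*cos(pi*x/3)/pi; evaluating from -3 to 0: ∫_{-3}^{0} (4 - x) sin(pi*x/3) dx = (-12/pi) - (21/pi) = -33/pi.
Integrating by parts (boundary term plus one more integral), an antiderivative of (3*x + 3) sin(pi*x/3) is -9*x*cos(pi*x/3)/pi + 27*sin(pi*x/3)/pi**2 - 9*cos(pi*x/3)/pi; evaluating from 0 to 3: ∫_{0}^{3} (3*x + 3) sin(pi*x/3) dx = (36/pi) - (-9/pi) = 45/pi.
So ∫_{-3}^{3} ψ(x) sin(pi*x/3) dx = 12/pi.
Hence Im(c_{1}) = (-1/6)·(12/pi) = -2/pi.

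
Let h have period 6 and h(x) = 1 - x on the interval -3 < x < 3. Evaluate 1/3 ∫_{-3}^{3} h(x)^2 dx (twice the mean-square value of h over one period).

1/3 ∫_{-3}^{3} h(x)^2 dx = 1/3 · (24) = 8.

8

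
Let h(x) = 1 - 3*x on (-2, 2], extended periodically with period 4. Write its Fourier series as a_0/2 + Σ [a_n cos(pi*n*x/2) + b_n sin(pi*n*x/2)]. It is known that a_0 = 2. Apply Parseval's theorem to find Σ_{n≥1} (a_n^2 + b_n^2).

Parseval: a_0^2/2 + Σ_{n≥1} (a_n^2+b_n^2) = 1/2 ∫_{-2}^{2} h(x)^2 dx = 26.
Subtract a_0^2/2 = 2: Σ (a_n^2+b_n^2) = 24.

24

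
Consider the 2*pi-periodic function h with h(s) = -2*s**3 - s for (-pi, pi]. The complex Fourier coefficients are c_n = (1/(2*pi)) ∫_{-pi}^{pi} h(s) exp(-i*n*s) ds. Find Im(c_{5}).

13/125 + 2*pi**2/5

Since h is real-valued, Im(c_{5}) = -(1/(2*pi)) ∫_{-pi}^{pi} h(s) sin(5*s) ds = -b_{5}/2.
h is odd and sin(5*s) is odd, so the integrand is even: ∫_{-pi}^{pi} h(s) sin(5*s) ds = 2∫_0^{pi} h(s) sin(5*s) ds.
Integrating by parts three times (tabular method), an antiderivative of (-2*s**3 - s) sin(5*s) is 2*s**3*cos(5*s)/5 - 6*s**2*sin(5*s)/25 + 13*s*cos(5*s)/125 - 13*sin(5*s)/625; evaluating from 0 to pi: ∫_{0}^{pi} (-2*s**3 - s) sin(5*s) ds = (-pi*(13 + 50*pi**2)/125) - (0) = -pi*(13 + 50*pi**2)/125.
So ∫_{-pi}^{pi} h(s) sin(5*s) ds = -2*pi*(13 + 50*pi**2)/125.
Hence Im(c_{5}) = (-1/(2*pi))·(-2*pi*(13 + 50*pi**2)/125) = 13/125 + 2*pi**2/5.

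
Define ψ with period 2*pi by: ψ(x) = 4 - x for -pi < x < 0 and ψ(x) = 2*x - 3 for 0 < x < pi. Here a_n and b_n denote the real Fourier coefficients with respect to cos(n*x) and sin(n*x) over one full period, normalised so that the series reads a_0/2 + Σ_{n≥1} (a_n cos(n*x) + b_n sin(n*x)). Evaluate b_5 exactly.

b_5 = 1/pi ∫_{-pi}^{pi} ψ(x) sin(5*x) dx.
Split the integral at the breakpoints.
Integrating by parts (boundary term plus one more integral), an antiderivative of (4 - x) sin(5*x) is x*cos(5*x)/5 - sin(5*x)/25 - 4*cos(5*x)/5; evaluating from -pi to 0: ∫_{-pi}^{0} (4 - x) sin(5*x) dx = (-4/5) - (pi/5 + 4/5) = -8/5 - pi/5.
Integrating by parts (boundary term plus one more integral), an antiderivative of (2*x - 3) sin(5*x) is -2*x*cos(5*x)/5 + 2*sin(5*x)/25 + 3*cos(5*x)/5; evaluating from 0 to pi: ∫_{0}^{pi} (2*x - 3) sin(5*x) dx = (-3/5 + 2*pi/5) - (3/5) = -6/5 + 2*pi/5.
Summing the pieces and multiplying by (1/pi) gives b_5 = (-14 + pi)/(5*pi).

(-14 + pi)/(5*pi)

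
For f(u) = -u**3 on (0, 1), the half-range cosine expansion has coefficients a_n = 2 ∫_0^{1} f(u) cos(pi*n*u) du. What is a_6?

-1/(6*pi**2)

a_6 = 2 ∫_0^{1} (-u**3) cos(6*pi*u) du.
Integrating by parts three times (tabular method), an antiderivative of (-u**3) cos(6*pi*u) is -u**3*sin(6*pi*u)/(6*pi) - u**2*cos(6*pi*u)/(12*pi**2) + u*sin(6*pi*u)/(36*pi**3) + cos(6*pi*u)/(216*pi**4); evaluating from 0 to 1: ∫_{0}^{1} (-u**3) cos(6*pi*u) du = ((1 - 18*pi**2)/(216*pi**4)) - (1/(216*pi**4)) = -1/(12*pi**2).
Hence a_6 = 2·(-1/(12*pi**2)) = -1/(6*pi**2).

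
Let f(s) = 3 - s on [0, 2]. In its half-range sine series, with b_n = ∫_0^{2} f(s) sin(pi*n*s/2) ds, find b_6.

2/(3*pi)

b_6 = ∫_0^{2} (3 - s) sin(3*pi*s) ds.
Integrating by parts (boundary term plus one more integral), an antiderivative of (3 - s) sin(3*pi*s) is s*cos(3*pi*s)/(3*pi) - sin(3*pi*s)/(9*pi**2) - cos(3*pi*s)/pi; evaluating from 0 to 2: ∫_{0}^{2} (3 - s) sin(3*pi*s) ds = (-1/(3*pi)) - (-1/pi) = 2/(3*pi).
Hence b_6 = 2/(3*pi).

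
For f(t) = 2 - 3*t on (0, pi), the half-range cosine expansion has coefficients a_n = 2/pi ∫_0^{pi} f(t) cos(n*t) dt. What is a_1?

12/pi

a_1 = 2/pi ∫_0^{pi} (2 - 3*t) cos(t) dt.
Integrating by parts (boundary term plus one more integral), an antiderivative of (2 - 3*t) cos(t) is -3*t*sin(t) + 2*sin(t) - 3*cos(t); evaluating from 0 to pi: ∫_{0}^{pi} (2 - 3*t) cos(t) dt = (3) - (-3) = 6.
Hence a_1 = (2/pi)·(6) = 12/pi.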